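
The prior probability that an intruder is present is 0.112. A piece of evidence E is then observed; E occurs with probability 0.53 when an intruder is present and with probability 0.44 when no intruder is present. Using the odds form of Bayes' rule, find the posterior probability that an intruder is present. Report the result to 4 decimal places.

Prior odds = 0.112/(1−0.112) = 0.12613.
Likelihood ratio for E = 0.53/0.44 = 1.2045.
Posterior odds = prior odds × LR = 0.15192.
Posterior probability = odds/(1+odds) = 0.15192/1.1519 = 0.1319.

Posterior probability ≈ 0.1319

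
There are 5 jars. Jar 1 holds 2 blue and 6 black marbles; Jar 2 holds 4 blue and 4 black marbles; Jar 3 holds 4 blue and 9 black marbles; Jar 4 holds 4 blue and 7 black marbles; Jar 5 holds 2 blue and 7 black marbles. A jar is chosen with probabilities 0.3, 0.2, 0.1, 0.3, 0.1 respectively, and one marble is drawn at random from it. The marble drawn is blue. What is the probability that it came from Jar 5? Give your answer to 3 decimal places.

P(blue|Jar 1) = 0.25; P(blue|Jar 2) = 0.5; P(blue|Jar 3) = 0.3077; P(blue|Jar 4) = 0.3636; P(blue|Jar 5) = 0.2222.
Prior × likelihood for each source: 0.3·0.25=0.07500, 0.2·0.5=0.1000, 0.1·0.3077=0.03077, 0.3·0.3636=0.1091, 0.1·0.2222=0.02222. Summing gives P(blue) = 0.33708.
P(Jar 5 | blue) = 0.02222 / 0.33708 = 0.066.

Posterior probability ≈ 0.066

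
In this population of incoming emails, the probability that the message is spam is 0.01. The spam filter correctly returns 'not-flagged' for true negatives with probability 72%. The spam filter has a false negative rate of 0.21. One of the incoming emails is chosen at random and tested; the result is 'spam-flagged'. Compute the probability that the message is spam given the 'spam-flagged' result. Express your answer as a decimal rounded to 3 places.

Let H be the event that the message is spam. P(H) = 0.01, so P(¬H) = 0.99. With E the 'spam-flagged' result, P(E|H) = 0.79 and P(E|¬H) = 0.28.
P(E) = 0.79·0.01 + 0.28·0.99 = 0.0079000 + 0.27720 = 0.28510.
By Bayes' theorem, P(H|E) = 0.0079000 / 0.28510 = 0.028.

P(H | E) ≈ 0.028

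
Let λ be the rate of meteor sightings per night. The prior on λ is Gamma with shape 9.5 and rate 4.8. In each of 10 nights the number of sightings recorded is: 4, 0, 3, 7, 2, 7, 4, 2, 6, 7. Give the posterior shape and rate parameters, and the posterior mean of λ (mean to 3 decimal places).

The Poisson likelihood adds the total count to the shape and the number of exposure periods to the rate. Here ∑xᵢ = 42 and n = 10, so shape 9.5→51.5 and rate 4.8→14.8.
E[λ | data] = 51.5/14.8 = 3.480.

Posterior: Gamma(shape=51.5, rate=14.8); mean ≈ 3.480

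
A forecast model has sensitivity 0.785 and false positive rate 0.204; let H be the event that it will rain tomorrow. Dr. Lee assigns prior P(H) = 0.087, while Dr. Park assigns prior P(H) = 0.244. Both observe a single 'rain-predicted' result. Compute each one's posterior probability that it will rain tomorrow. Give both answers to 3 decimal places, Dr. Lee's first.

Dr. Lee: 0.268; Dr. Park: 0.554

The likelihood ratio for a 'rain-predicted' result is 0.785/0.204 = 3.8480.
Dr. Lee: prior odds 0.087/0.913 = 0.095290; posterior odds 0.36668; posterior probability 0.268.
Dr. Park: prior odds 0.244/0.756 = 0.32275; posterior odds 1.2420; posterior probability 0.554.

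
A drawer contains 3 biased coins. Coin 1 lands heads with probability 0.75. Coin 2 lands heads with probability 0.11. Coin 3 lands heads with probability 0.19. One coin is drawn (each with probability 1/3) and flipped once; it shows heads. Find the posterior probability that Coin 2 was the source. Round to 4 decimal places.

P(heads|C1) = 0.75; P(heads|C2) = 0.11; P(heads|C3) = 0.19.
Prior × likelihood for each source: 0.333333·0.75=0.2500, 0.333333·0.11=0.03667, 0.333333·0.19=0.06333. Summing gives P(heads) = 0.35000.
P(Coin 2 | heads) = 0.03667 / 0.35000 = 0.1048.

Posterior probability ≈ 0.1048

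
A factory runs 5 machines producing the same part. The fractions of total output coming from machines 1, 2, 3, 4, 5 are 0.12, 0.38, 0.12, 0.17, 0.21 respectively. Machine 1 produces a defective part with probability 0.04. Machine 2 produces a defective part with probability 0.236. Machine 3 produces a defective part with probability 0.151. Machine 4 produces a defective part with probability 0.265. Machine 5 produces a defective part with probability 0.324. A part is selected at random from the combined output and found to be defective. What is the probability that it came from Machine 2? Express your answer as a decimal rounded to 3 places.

Posterior probability ≈ 0.397

Tabulate prior·likelihood by source: [1] prior 0.12, lik 0.04, product 0.004800; [2] prior 0.38, lik 0.236, product 0.08968; [3] prior 0.12, lik 0.151, product 0.01812; [4] prior 0.17, lik 0.265, product 0.04505; [5] prior 0.21, lik 0.324, product 0.06804.
Normalizing constant = 0.22569; the posterior for Machine 2 is its product over the sum, 0.08968/0.22569 = 0.397.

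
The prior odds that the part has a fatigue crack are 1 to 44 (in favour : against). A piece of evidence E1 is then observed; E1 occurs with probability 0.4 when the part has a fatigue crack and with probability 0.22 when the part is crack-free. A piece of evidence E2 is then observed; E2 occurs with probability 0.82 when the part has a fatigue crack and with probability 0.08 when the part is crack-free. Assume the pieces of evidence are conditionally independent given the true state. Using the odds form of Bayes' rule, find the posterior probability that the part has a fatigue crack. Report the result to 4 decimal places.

Posterior probability ≈ 0.2975

Prior odds = 1/44 = 0.022727.
Likelihood ratio for E1 = 0.4/0.22 = 1.8182.
Likelihood ratio for E2 = 0.82/0.08 = 10.250.
Posterior odds = prior odds × LR₁ × LR₂ = 0.42355.
Posterior probability = odds/(1+odds) = 0.42355/1.4236 = 0.2975.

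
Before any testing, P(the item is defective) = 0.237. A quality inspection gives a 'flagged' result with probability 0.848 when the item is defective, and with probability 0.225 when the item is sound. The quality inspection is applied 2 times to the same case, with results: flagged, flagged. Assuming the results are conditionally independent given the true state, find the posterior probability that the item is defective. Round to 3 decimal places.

With H the event that the item is defective, the joint likelihood of the observed sequence is P(data|H) = 0.848·0.848 = 0.71910 and P(data|¬H) = 0.225·0.225 = 0.050625.
Bayes: P(H|data) = 0.237·0.71910 / (0.237·0.71910 + 0.763·0.050625) = 0.17043/0.20905 = 0.8152.

Posterior P(H) ≈ 0.815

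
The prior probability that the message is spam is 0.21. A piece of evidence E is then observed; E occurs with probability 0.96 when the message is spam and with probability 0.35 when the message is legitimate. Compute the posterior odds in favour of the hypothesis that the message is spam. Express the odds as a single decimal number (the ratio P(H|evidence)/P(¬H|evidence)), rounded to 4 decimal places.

Posterior odds ≈ 0.7291

Prior odds = 0.21/(1−0.21) = 0.26582. In log-odds, ln(0.26582) = -1.3249.
Add log likelihood ratio: ln(2.7429) = 1.0090.
Posterior log-odds = -0.31593, so posterior odds = exp(-0.31593) = 0.72911.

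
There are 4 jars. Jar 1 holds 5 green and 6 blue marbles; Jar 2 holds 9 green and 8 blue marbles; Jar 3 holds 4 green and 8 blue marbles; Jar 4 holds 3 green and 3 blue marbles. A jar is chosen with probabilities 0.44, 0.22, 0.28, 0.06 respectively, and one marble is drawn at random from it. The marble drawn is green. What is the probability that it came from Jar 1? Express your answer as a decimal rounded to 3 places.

Posterior probability ≈ 0.455

Tabulate prior·likelihood by source: [1] prior 0.44, lik 0.4545, product 0.2000; [2] prior 0.22, lik 0.5294, product 0.1165; [3] prior 0.28, lik 0.3333, product 0.09333; [4] prior 0.06, lik 0.5, product 0.03000.
Normalizing constant = 0.43980; the posterior for Jar 1 is its product over the sum, 0.2000/0.43980 = 0.455.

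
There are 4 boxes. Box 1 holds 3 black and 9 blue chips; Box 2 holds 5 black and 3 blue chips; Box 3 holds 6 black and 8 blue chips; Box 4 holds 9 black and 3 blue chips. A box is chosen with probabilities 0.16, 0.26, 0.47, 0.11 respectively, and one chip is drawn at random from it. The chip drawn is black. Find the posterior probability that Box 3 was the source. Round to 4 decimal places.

Posterior probability ≈ 0.4141

Tabulate prior·likelihood by source: [1] prior 0.16, lik 0.25, product 0.04000; [2] prior 0.26, lik 0.625, product 0.1625; [3] prior 0.47, lik 0.4286, product 0.2014; [4] prior 0.11, lik 0.75, product 0.08250.
Normalizing constant = 0.48643; the posterior for Box 3 is its product over the sum, 0.2014/0.48643 = 0.4141.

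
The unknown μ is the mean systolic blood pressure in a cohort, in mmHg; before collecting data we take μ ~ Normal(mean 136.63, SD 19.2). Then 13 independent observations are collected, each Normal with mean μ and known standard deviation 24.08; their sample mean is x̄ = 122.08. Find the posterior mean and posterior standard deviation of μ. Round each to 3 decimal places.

With known σ, the Normal prior is conjugate. Weight on the data is w = (n/σ²)/(n/σ² + 1/τ₀²) = 0.0224197/(0.0224197+0.00271267) = 0.89206.
Posterior mean = w·x̄ + (1−w)·μ₀ = 0.89206·122.08 + 0.10794·136.63 = 123.650. Posterior variance = 1/(0.0224197+0.00271267) = 39.7893, so SD = 6.308.

Posterior mean ≈ 123.650; posterior SD ≈ 6.308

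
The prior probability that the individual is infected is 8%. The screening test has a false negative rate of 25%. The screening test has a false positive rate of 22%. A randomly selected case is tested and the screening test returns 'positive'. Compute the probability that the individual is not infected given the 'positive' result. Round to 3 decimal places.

Let H be the event that the individual is infected. P(H) = 0.08, so P(¬H) = 0.92. With E the 'positive' result, P(E|H) = 0.75 and P(E|¬H) = 0.22.
P(E) = 0.75·0.08 + 0.22·0.92 = 0.060000 + 0.20240 = 0.26240.
By Bayes' theorem, P(H|E) = 0.060000 / 0.26240 = 0.229. Hence P(¬H|E) = 1 − 0.229 = 0.771.

P(¬H | E) ≈ 0.771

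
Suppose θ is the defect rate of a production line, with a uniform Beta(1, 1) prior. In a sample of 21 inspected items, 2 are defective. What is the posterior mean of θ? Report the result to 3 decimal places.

Posterior mean ≈ 0.130

Observing 2 successes and 19 failures updates Beta(1, 1) by adding the success and failure counts to the two shape parameters: α = 1+2 = 3, β = 1+19 = 20.
Posterior mean = α/(α+β) = 3/23 = 0.130.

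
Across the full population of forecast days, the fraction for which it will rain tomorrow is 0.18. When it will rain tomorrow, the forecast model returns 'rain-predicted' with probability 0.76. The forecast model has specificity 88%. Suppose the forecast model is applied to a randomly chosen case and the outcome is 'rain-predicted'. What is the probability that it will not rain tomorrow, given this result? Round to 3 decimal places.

Write H for 'it will rain tomorrow'. Prior odds H:¬H = 0.18/0.82 = 0.21951. For the 'rain-predicted' outcome, the likelihood ratio is 0.76/0.12 = 6.3333.
Posterior odds = 0.21951 × 6.3333 = 1.3902, so P(H|E) = 1.3902/(1+1.3902) = 0.582. Then P(¬H|E) = 1 − 0.582 = 0.418.

P(¬H | E) ≈ 0.418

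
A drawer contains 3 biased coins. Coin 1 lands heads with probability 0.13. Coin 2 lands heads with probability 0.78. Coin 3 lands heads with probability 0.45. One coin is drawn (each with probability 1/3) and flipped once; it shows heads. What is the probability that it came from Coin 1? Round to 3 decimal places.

P(heads|C1) = 0.13; P(heads|C2) = 0.78; P(heads|C3) = 0.45.
Prior × likelihood for each source: 0.333333·0.13=0.04333, 0.333333·0.78=0.2600, 0.333333·0.45=0.1500. Summing gives P(heads) = 0.45333.
P(Coin 1 | heads) = 0.04333 / 0.45333 = 0.096.

Posterior probability ≈ 0.096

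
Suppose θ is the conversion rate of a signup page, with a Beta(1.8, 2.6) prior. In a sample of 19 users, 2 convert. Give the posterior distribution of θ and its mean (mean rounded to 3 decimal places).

Observing 2 successes and 17 failures updates Beta(1.8, 2.6) by adding the success and failure counts to the two shape parameters: α = 1.8+2 = 3.8, β = 2.6+17 = 19.6.
E[θ | data] = 3.8/(3.8+19.6) = 0.162.

Posterior: Beta(3.8, 19.6); mean ≈ 0.162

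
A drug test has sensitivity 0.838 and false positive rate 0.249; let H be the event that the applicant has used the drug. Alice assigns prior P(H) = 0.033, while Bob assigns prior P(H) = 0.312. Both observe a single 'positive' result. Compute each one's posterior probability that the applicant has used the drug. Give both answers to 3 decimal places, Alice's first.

Alice: 0.103; Bob: 0.604

The likelihood ratio for a 'positive' result is 0.838/0.249 = 3.3655.
Alice: prior odds 0.033/0.967 = 0.034126; posterior odds 0.11485; posterior probability 0.103.
Bob: prior odds 0.312/0.688 = 0.45349; posterior odds 1.5262; posterior probability 0.604.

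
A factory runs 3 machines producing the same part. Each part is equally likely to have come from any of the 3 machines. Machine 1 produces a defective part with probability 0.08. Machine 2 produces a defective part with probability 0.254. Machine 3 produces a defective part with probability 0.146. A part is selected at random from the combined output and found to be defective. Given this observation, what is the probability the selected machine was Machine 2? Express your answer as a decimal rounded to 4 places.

Tabulate prior·likelihood by source: [1] prior 0.333333, lik 0.08, product 0.02667; [2] prior 0.333333, lik 0.254, product 0.08467; [3] prior 0.333333, lik 0.146, product 0.04867.
Normalizing constant = 0.16000; the posterior for Machine 2 is its product over the sum, 0.08467/0.16000 = 0.5292.

Posterior probability ≈ 0.5292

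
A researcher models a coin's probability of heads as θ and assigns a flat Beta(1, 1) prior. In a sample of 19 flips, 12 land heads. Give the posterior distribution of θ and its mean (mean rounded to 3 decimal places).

Posterior: Beta(13, 8); mean ≈ 0.619

The binomial likelihood is conjugate to the Beta prior: with 12 successes and 7 failures, the posterior is Beta(1+12, 1+7) = Beta(13, 8).
E[θ | data] = 13/(13+8) = 0.619.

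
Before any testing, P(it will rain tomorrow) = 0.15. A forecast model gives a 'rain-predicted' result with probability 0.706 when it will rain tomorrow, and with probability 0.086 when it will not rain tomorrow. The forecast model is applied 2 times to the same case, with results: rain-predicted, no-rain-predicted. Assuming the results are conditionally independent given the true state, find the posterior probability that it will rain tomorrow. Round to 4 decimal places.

With H the event that it will rain tomorrow, the joint likelihood of the observed sequence is P(data|H) = 0.706·0.294 = 0.20756 and P(data|¬H) = 0.086·0.914 = 0.078604.
Bayes: P(H|data) = 0.15·0.20756 / (0.15·0.20756 + 0.85·0.078604) = 0.031135/0.097948 = 0.3179.

Posterior P(H) ≈ 0.3179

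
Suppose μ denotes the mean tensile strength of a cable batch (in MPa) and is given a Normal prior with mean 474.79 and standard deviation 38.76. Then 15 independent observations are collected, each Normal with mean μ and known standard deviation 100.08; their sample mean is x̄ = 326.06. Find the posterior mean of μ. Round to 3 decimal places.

With known σ, the Normal prior is conjugate. Weight on the data is w = (n/σ²)/(n/σ² + 1/τ₀²) = 0.00149760/(0.00149760+0.00066563) = 0.69230.
Posterior mean = w·x̄ + (1−w)·μ₀ = 0.69230·326.06 + 0.30770·474.79 = 371.824.

Posterior mean ≈ 371.824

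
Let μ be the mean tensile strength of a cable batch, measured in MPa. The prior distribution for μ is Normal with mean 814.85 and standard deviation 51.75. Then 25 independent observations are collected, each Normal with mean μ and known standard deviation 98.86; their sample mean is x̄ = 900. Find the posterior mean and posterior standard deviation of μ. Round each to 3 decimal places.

Posterior mean ≈ 889.153; posterior SD ≈ 18.470

Prior precision 1/τ₀² = 1/51.75² = 0.00037340; data precision n/σ² = 25/98.86² = 0.00255799.
Posterior precision = 0.00037340 + 0.00255799 = 0.00293139, giving posterior SD = 1/√0.00293139 = 18.470.
Posterior mean = (0.00037340·814.85 + 0.00255799·900) / 0.00293139 = 889.153.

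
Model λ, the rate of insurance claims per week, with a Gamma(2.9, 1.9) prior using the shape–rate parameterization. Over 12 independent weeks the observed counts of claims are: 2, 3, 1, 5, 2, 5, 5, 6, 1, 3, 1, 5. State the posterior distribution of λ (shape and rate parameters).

Posterior: Gamma(shape=41.9, rate=13.9)

Total count ∑xᵢ = 39 over n = 12 weeks.
Gamma is conjugate to the Poisson likelihood: posterior is Gamma(shape = 2.9+39 = 41.9, rate = 1.9+12 = 13.9).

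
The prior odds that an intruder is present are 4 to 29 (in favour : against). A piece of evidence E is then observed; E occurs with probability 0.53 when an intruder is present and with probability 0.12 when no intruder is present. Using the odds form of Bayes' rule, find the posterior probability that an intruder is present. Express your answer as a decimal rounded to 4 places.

Prior odds = 4/29 = 0.13793.
Likelihood ratio for E = 0.53/0.12 = 4.4167.
Posterior odds = prior odds × LR = 0.60920.
Posterior probability = odds/(1+odds) = 0.60920/1.6092 = 0.3786.

Posterior probability ≈ 0.3786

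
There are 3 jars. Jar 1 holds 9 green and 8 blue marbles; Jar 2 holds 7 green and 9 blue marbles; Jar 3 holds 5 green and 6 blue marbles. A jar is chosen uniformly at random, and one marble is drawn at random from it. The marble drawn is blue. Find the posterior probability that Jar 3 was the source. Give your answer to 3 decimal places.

Tabulate prior·likelihood by source: [1] prior 0.333333, lik 0.4706, product 0.1569; [2] prior 0.333333, lik 0.5625, product 0.1875; [3] prior 0.333333, lik 0.5455, product 0.1818.
Normalizing constant = 0.52618; the posterior for Jar 3 is its product over the sum, 0.1818/0.52618 = 0.346.

Posterior probability ≈ 0.346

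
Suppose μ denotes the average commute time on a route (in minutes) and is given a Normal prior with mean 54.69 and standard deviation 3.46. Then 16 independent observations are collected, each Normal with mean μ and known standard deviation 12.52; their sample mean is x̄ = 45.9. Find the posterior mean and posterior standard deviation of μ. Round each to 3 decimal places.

Posterior mean ≈ 49.856; posterior SD ≈ 2.321

Prior precision 1/τ₀² = 1/3.46² = 0.0835310; data precision n/σ² = 16/12.52² = 0.102073.
Posterior precision = 0.0835310 + 0.102073 = 0.185604, giving posterior SD = 1/√0.185604 = 2.321.
Posterior mean = (0.0835310·54.69 + 0.102073·45.9) / 0.185604 = 49.856.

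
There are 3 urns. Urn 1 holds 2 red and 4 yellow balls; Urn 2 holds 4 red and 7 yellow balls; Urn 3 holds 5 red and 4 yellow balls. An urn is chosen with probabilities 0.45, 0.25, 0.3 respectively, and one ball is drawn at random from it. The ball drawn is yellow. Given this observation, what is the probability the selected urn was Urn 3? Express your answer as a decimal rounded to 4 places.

Posterior probability ≈ 0.2251

Tabulate prior·likelihood by source: [1] prior 0.45, lik 0.6667, product 0.3000; [2] prior 0.25, lik 0.6364, product 0.1591; [3] prior 0.3, lik 0.4444, product 0.1333.
Normalizing constant = 0.59242; the posterior for Urn 3 is its product over the sum, 0.1333/0.59242 = 0.2251.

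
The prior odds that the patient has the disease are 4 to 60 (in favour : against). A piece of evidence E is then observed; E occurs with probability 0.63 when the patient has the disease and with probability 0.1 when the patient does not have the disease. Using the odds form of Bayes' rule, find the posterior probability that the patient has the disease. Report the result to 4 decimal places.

Posterior probability ≈ 0.2958

Prior odds = 4/60 = 0.066667.
Likelihood ratio for E = 0.63/0.1 = 6.3000.
Posterior odds = prior odds × LR = 0.42000.
Posterior probability = odds/(1+odds) = 0.42000/1.4200 = 0.2958.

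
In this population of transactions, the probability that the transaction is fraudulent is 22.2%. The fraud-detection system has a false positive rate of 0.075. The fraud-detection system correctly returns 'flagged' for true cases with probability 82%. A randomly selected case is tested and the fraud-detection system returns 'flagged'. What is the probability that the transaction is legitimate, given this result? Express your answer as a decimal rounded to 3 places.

Let H be the event that the transaction is fraudulent. P(H) = 0.222, so P(¬H) = 0.778. With E the 'flagged' result, P(E|H) = 0.82 and P(E|¬H) = 0.075.
P(E) = 0.82·0.222 + 0.075·0.778 = 0.18204 + 0.058350 = 0.24039.
By Bayes' theorem, P(H|E) = 0.18204 / 0.24039 = 0.757. Hence P(¬H|E) = 1 − 0.757 = 0.243.

P(¬H | E) ≈ 0.243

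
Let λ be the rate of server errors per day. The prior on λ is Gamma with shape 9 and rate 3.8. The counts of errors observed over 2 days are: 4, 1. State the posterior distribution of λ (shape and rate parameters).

Posterior: Gamma(shape=14, rate=5.8)

The Poisson likelihood adds the total count to the shape and the number of exposure periods to the rate. Here ∑xᵢ = 5 and n = 2, so shape 9→14 and rate 3.8→5.8.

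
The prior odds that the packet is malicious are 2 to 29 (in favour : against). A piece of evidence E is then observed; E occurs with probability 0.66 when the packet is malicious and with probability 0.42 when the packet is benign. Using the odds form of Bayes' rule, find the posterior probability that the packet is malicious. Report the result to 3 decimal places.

Prior odds = 2/29 = 0.068966.
Likelihood ratio for E = 0.66/0.42 = 1.5714.
Posterior odds = prior odds × LR = 0.10837.
Posterior probability = odds/(1+odds) = 0.10837/1.1084 = 0.098.

Posterior probability ≈ 0.098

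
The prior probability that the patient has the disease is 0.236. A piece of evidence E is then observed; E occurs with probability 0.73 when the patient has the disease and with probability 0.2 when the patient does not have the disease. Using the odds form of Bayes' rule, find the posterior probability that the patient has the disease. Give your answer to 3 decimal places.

Posterior probability ≈ 0.530

Prior odds = 0.236/(1−0.236) = 0.30890.
Likelihood ratio for E = 0.73/0.2 = 3.6500.
Posterior odds = prior odds × LR = 1.1275.
Posterior probability = odds/(1+odds) = 1.1275/2.1275 = 0.530.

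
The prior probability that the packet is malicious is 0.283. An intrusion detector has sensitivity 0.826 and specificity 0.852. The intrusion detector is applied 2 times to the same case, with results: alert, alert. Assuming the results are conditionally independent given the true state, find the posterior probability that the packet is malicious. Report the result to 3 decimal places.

Posterior P(H) ≈ 0.925

Let H be the event that the packet is malicious; start with P(H) = 0.283. P('alert'|H) = 0.826, P('alert'|¬H) = 0.148.
Update on result 1 ('alert'): P(H) ← 0.826·0.2830 / (0.826·0.2830 + 0.148·0.7170) = 0.23376/0.33987 = 0.6878.
Update on result 2 ('alert'): P(H) ← 0.826·0.6878 / (0.826·0.6878 + 0.148·0.3122) = 0.56810/0.61431 = 0.9248.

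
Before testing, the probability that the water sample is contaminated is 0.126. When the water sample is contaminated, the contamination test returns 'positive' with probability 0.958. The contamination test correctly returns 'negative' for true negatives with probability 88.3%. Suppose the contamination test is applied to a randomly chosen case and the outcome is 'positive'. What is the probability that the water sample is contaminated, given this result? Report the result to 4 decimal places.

P(H | E) ≈ 0.5414

Let H be the event that the water sample is contaminated. P(H) = 0.126, so P(¬H) = 0.874. With E the 'positive' result, P(E|H) = 0.958 and P(E|¬H) = 0.117.
P(E) = 0.958·0.126 + 0.117·0.874 = 0.12071 + 0.10226 = 0.22297.
By Bayes' theorem, P(H|E) = 0.12071 / 0.22297 = 0.5414.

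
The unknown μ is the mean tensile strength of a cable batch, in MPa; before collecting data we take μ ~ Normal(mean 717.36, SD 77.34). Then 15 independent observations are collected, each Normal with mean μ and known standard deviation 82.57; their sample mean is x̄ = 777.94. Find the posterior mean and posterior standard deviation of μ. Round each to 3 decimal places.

With known σ, the Normal prior is conjugate. Weight on the data is w = (n/σ²)/(n/σ² + 1/τ₀²) = 0.00220012/(0.00220012+0.00016718) = 0.92938.
Posterior mean = w·x̄ + (1−w)·μ₀ = 0.92938·777.94 + 0.070622·717.36 = 773.662. Posterior variance = 1/(0.00220012+0.00016718) = 422.421, so SD = 20.553.

Posterior mean ≈ 773.662; posterior SD ≈ 20.553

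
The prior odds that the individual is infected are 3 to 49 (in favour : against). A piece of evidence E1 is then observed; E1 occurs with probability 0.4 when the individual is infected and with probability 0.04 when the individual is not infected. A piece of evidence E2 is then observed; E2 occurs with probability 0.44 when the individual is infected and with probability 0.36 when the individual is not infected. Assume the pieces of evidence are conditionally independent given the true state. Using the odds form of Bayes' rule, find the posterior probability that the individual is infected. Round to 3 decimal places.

Posterior probability ≈ 0.428

Prior odds = 3/49 = 0.061224.
Likelihood ratio for E1 = 0.4/0.04 = 10.000.
Likelihood ratio for E2 = 0.44/0.36 = 1.2222.
Posterior odds = prior odds × LR₁ × LR₂ = 0.74830.
Posterior probability = odds/(1+odds) = 0.74830/1.7483 = 0.428.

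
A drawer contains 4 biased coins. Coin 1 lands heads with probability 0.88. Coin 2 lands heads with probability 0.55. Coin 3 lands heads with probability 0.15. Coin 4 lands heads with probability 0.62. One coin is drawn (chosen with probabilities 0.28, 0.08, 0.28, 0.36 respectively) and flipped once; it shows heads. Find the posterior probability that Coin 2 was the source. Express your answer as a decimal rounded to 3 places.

P(heads|C1) = 0.88; P(heads|C2) = 0.55; P(heads|C3) = 0.15; P(heads|C4) = 0.62.
Prior × likelihood for each source: 0.28·0.88=0.2464, 0.08·0.55=0.04400, 0.28·0.15=0.04200, 0.36·0.62=0.2232. Summing gives P(heads) = 0.55560.
P(Coin 2 | heads) = 0.04400 / 0.55560 = 0.079.

Posterior probability ≈ 0.079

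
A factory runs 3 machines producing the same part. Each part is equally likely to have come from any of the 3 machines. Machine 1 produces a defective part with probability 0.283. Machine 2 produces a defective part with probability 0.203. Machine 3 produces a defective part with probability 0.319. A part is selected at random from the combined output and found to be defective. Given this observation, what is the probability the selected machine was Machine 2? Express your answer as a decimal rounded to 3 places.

Posterior probability ≈ 0.252

P(defective|M1) = 0.283; P(defective|M2) = 0.203; P(defective|M3) = 0.319.
Prior × likelihood for each source: 0.333333·0.283=0.09433, 0.333333·0.203=0.06767, 0.333333·0.319=0.1063. Summing gives P(defective) = 0.26833.
P(Machine 2 | defective) = 0.06767 / 0.26833 = 0.252.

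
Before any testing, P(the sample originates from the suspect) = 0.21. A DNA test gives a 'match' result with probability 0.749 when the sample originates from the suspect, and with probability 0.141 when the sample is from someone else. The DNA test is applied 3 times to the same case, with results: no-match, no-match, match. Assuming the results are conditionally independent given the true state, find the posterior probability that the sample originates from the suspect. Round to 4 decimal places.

Posterior P(H) ≈ 0.1076

Let H be the event that the sample originates from the suspect; start with P(H) = 0.21. P('match'|H) = 0.749, P('match'|¬H) = 0.141.
Update on result 1 ('no-match'): P(H) ← 0.251·0.2100 / (0.251·0.2100 + 0.859·0.7900) = 0.052710/0.73132 = 0.0721.
Update on result 2 ('no-match'): P(H) ← 0.251·0.0721 / (0.251·0.0721 + 0.859·0.9279) = 0.018091/0.81518 = 0.0222.
Update on result 3 ('match'): P(H) ← 0.749·0.0222 / (0.749·0.0222 + 0.141·0.9778) = 0.016622/0.15449 = 0.1076.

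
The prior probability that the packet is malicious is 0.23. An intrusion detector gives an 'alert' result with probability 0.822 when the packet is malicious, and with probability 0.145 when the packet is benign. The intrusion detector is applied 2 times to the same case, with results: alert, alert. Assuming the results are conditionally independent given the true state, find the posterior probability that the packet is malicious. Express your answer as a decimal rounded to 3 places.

Posterior P(H) ≈ 0.906

With H the event that the packet is malicious, the joint likelihood of the observed sequence is P(data|H) = 0.822·0.822 = 0.67568 and P(data|¬H) = 0.145·0.145 = 0.021025.
Bayes: P(H|data) = 0.23·0.67568 / (0.23·0.67568 + 0.77·0.021025) = 0.15541/0.17160 = 0.9057.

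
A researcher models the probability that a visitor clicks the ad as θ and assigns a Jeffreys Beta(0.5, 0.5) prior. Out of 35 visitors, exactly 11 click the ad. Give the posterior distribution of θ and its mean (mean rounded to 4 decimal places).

The binomial likelihood is conjugate to the Beta prior: with 11 successes and 24 failures, the posterior is Beta(0.5+11, 0.5+24) = Beta(11.5, 24.5).
Posterior mean = α/(α+β) = 11.5/36 = 0.3194.

Posterior: Beta(11.5, 24.5); mean ≈ 0.3194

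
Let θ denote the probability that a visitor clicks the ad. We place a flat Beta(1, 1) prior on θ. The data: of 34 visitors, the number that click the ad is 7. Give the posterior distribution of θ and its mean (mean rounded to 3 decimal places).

Observing 7 successes and 27 failures updates Beta(1, 1) by adding the success and failure counts to the two shape parameters: α = 1+7 = 8, β = 1+27 = 28.
Posterior mean = α/(α+β) = 8/36 = 0.222.

Posterior: Beta(8, 28); mean ≈ 0.222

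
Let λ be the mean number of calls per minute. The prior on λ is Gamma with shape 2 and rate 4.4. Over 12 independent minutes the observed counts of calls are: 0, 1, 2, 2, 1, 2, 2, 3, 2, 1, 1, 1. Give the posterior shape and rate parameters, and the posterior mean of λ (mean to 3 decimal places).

Total count ∑xᵢ = 18 over n = 12 minutes.
Gamma is conjugate to the Poisson likelihood: posterior is Gamma(shape = 2+18 = 20, rate = 4.4+12 = 16.4).
Posterior mean = shape/rate = 20/16.4 = 1.220.

Posterior: Gamma(shape=20, rate=16.4); mean ≈ 1.220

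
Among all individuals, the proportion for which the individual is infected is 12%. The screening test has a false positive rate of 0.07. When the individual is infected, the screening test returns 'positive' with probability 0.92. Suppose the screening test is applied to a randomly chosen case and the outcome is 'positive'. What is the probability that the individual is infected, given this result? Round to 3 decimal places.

Let H be the event that the individual is infected. P(H) = 0.12, so P(¬H) = 0.88. With E the 'positive' result, P(E|H) = 0.92 and P(E|¬H) = 0.07.
P(E) = 0.92·0.12 + 0.07·0.88 = 0.11040 + 0.061600 = 0.17200.
By Bayes' theorem, P(H|E) = 0.11040 / 0.17200 = 0.642.

P(H | E) ≈ 0.642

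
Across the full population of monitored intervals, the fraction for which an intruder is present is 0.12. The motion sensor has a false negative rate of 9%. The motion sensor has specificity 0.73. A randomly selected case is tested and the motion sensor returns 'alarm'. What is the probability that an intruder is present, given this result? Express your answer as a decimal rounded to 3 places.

Write H for 'an intruder is present'. Prior odds H:¬H = 0.12/0.88 = 0.13636. For the 'alarm' outcome, the likelihood ratio is 0.91/0.27 = 3.3704.
Posterior odds = 0.13636 × 3.3704 = 0.45960, so P(H|E) = 0.45960/(1+0.45960) = 0.315.

P(H | E) ≈ 0.315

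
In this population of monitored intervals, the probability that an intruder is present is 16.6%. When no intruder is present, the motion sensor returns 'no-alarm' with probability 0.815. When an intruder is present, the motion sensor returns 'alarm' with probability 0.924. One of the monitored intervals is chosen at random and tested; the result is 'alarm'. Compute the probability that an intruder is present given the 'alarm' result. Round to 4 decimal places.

Let H be the event that an intruder is present. P(H) = 0.166, so P(¬H) = 0.834. With E the 'alarm' result, P(E|H) = 0.924 and P(E|¬H) = 0.185.
P(E) = 0.924·0.166 + 0.185·0.834 = 0.15338 + 0.15429 = 0.30767.
By Bayes' theorem, P(H|E) = 0.15338 / 0.30767 = 0.4985.

P(H | E) ≈ 0.4985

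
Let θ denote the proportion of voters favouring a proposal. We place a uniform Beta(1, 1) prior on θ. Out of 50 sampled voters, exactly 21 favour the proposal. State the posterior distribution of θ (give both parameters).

Observing 21 successes and 29 failures updates Beta(1, 1) by adding the success and failure counts to the two shape parameters: α = 1+21 = 22, β = 1+29 = 30.

Posterior: Beta(22, 30)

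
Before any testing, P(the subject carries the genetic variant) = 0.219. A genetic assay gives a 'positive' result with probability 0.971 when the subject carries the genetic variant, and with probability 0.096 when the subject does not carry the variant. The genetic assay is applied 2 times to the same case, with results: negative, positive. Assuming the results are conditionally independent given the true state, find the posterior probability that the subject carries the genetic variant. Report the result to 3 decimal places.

With H the event that the subject carries the genetic variant, the joint likelihood of the observed sequence is P(data|H) = 0.029·0.971 = 0.028159 and P(data|¬H) = 0.904·0.096 = 0.086784.
Bayes: P(H|data) = 0.219·0.028159 / (0.219·0.028159 + 0.781·0.086784) = 0.0061668/0.073945 = 0.0834.

Posterior P(H) ≈ 0.083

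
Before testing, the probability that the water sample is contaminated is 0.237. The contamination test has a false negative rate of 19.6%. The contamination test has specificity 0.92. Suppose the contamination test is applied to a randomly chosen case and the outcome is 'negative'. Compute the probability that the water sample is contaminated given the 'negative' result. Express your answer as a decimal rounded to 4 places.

Let H be the event that the water sample is contaminated. P(H) = 0.237, so P(¬H) = 0.763. With E the 'negative' result, P(E|H) = 0.196 and P(E|¬H) = 0.92.
P(E) = 0.196·0.237 + 0.92·0.763 = 0.046452 + 0.70196 = 0.74841.
By Bayes' theorem, P(H|E) = 0.046452 / 0.74841 = 0.0621.

P(H | E) ≈ 0.0621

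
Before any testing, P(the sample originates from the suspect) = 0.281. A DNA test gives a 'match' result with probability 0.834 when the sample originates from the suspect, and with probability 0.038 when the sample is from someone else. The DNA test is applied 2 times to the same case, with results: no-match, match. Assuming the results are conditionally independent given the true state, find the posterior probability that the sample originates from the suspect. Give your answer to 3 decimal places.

Posterior P(H) ≈ 0.597

With H the event that the sample originates from the suspect, the joint likelihood of the observed sequence is P(data|H) = 0.166·0.834 = 0.13844 and P(data|¬H) = 0.962·0.038 = 0.036556.
Bayes: P(H|data) = 0.281·0.13844 / (0.281·0.13844 + 0.719·0.036556) = 0.038903/0.065187 = 0.5968.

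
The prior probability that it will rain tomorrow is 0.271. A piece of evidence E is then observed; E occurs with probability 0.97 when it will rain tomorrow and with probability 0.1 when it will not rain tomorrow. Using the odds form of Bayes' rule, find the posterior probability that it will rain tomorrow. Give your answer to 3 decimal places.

Prior odds = 0.271/(1−0.271) = 0.37174.
Likelihood ratio for E = 0.97/0.1 = 9.7000.
Posterior odds = prior odds × LR = 3.6059.
Posterior probability = odds/(1+odds) = 3.6059/4.6059 = 0.783.

Posterior probability ≈ 0.783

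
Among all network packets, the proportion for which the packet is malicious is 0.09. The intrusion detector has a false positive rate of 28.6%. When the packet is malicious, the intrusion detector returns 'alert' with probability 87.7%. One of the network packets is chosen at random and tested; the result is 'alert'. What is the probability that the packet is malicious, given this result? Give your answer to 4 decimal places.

Write H for 'the packet is malicious'. Prior odds H:¬H = 0.09/0.91 = 0.098901. For the 'alert' outcome, the likelihood ratio is 0.877/0.286 = 3.0664.
Posterior odds = 0.098901 × 3.0664 = 0.30327, so P(H|E) = 0.30327/(1+0.30327) = 0.2327.

P(H | E) ≈ 0.2327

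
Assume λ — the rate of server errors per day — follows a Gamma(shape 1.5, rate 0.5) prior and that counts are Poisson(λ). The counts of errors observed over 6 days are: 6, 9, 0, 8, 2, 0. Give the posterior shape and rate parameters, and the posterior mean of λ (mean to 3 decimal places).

Total count ∑xᵢ = 25 over n = 6 days.
Gamma is conjugate to the Poisson likelihood: posterior is Gamma(shape = 1.5+25 = 26.5, rate = 0.5+6 = 6.5).
E[λ | data] = 26.5/6.5 = 4.077.

Posterior: Gamma(shape=26.5, rate=6.5); mean ≈ 4.077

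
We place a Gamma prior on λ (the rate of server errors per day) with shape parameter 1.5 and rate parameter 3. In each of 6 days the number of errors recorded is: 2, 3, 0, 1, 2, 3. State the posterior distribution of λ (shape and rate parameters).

Posterior: Gamma(shape=12.5, rate=9)

Total count ∑xᵢ = 11 over n = 6 days.
Gamma is conjugate to the Poisson likelihood: posterior is Gamma(shape = 1.5+11 = 12.5, rate = 3+6 = 9).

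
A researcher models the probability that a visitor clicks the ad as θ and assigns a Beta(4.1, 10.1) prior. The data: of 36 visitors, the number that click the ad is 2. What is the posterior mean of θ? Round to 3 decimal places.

Observing 2 successes and 34 failures updates Beta(4.1, 10.1) by adding the success and failure counts to the two shape parameters: α = 4.1+2 = 6.1, β = 10.1+34 = 44.1.
E[θ | data] = 6.1/(6.1+44.1) = 0.122.

Posterior mean ≈ 0.122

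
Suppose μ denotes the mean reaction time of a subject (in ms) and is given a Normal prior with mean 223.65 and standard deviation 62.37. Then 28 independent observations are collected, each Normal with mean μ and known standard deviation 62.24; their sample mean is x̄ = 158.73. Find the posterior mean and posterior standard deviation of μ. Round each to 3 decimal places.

With known σ, the Normal prior is conjugate. Weight on the data is w = (n/σ²)/(n/σ² + 1/τ₀²) = 0.00722801/(0.00722801+0.00025707) = 0.96566.
Posterior mean = w·x̄ + (1−w)·μ₀ = 0.96566·158.73 + 0.034344·223.65 = 160.960. Posterior variance = 1/(0.00722801+0.00025707) = 133.599, so SD = 11.559.

Posterior mean ≈ 160.960; posterior SD ≈ 11.559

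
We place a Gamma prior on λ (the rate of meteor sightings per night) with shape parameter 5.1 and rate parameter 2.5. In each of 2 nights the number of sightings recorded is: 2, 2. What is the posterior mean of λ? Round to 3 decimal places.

Posterior mean ≈ 2.022

Total count ∑xᵢ = 4 over n = 2 nights.
Gamma is conjugate to the Poisson likelihood: posterior is Gamma(shape = 5.1+4 = 9.1, rate = 2.5+2 = 4.5).
E[λ | data] = 9.1/4.5 = 2.022.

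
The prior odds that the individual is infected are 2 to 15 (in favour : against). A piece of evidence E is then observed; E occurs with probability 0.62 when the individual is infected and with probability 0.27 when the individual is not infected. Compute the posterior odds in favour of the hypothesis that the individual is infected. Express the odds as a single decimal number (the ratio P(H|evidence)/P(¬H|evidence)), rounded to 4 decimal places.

Prior odds = 2/15 = 0.13333. In log-odds, ln(0.13333) = -2.0149.
Add log likelihood ratio: ln(2.2963) = 0.83130.
Posterior log-odds = -1.1836, so posterior odds = exp(-1.1836) = 0.30617.

Posterior odds ≈ 0.3062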